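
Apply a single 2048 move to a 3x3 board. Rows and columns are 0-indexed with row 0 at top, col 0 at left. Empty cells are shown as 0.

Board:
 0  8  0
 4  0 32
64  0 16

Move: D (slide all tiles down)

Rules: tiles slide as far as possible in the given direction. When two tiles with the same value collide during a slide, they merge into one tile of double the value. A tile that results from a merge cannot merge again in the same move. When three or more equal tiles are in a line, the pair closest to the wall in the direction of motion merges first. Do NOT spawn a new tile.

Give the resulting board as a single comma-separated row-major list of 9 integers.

Slide down:
col 0: [0, 4, 64] -> [0, 4, 64]
col 1: [8, 0, 0] -> [0, 0, 8]
col 2: [0, 32, 16] -> [0, 32, 16]

Answer: 0, 0, 0, 4, 0, 32, 64, 8, 16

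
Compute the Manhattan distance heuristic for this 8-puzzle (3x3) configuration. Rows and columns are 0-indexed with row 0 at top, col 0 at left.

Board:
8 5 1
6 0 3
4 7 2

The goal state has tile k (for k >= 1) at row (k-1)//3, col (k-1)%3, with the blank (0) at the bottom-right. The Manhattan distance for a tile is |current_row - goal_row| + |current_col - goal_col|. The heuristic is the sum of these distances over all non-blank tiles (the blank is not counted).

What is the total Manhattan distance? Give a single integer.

Tile 8: (0,0)->(2,1) = 3
Tile 5: (0,1)->(1,1) = 1
Tile 1: (0,2)->(0,0) = 2
Tile 6: (1,0)->(1,2) = 2
Tile 3: (1,2)->(0,2) = 1
Tile 4: (2,0)->(1,0) = 1
Tile 7: (2,1)->(2,0) = 1
Tile 2: (2,2)->(0,1) = 3
Sum: 3 + 1 + 2 + 2 + 1 + 1 + 1 + 3 = 14

Answer: 14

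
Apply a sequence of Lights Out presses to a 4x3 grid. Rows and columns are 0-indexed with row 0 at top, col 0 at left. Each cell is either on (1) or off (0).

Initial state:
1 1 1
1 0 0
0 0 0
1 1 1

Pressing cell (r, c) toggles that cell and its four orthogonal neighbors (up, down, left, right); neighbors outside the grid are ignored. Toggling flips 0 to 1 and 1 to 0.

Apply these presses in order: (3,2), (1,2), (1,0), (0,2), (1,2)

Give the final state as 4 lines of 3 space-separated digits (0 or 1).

Answer: 0 0 0
0 1 1
1 0 1
1 0 0

Derivation:
After press 1 at (3,2):
1 1 1
1 0 0
0 0 1
1 0 0

After press 2 at (1,2):
1 1 0
1 1 1
0 0 0
1 0 0

After press 3 at (1,0):
0 1 0
0 0 1
1 0 0
1 0 0

After press 4 at (0,2):
0 0 1
0 0 0
1 0 0
1 0 0

After press 5 at (1,2):
0 0 0
0 1 1
1 0 1
1 0 0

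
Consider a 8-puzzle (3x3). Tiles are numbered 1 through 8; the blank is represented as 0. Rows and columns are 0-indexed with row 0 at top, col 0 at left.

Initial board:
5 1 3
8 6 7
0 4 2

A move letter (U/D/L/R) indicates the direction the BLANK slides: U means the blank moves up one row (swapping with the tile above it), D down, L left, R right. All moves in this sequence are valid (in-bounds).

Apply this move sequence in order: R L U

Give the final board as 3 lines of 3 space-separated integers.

After move 1 (R):
5 1 3
8 6 7
4 0 2

After move 2 (L):
5 1 3
8 6 7
0 4 2

After move 3 (U):
5 1 3
0 6 7
8 4 2

Answer: 5 1 3
0 6 7
8 4 2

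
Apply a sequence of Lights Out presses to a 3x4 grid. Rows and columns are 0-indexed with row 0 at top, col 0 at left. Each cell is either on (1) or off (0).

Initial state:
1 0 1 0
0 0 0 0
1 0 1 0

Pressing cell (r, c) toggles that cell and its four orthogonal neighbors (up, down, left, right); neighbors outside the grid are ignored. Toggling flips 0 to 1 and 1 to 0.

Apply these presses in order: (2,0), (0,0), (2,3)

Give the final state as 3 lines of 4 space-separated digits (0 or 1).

Answer: 0 1 1 0
0 0 0 1
0 1 0 1

Derivation:
After press 1 at (2,0):
1 0 1 0
1 0 0 0
0 1 1 0

After press 2 at (0,0):
0 1 1 0
0 0 0 0
0 1 1 0

After press 3 at (2,3):
0 1 1 0
0 0 0 1
0 1 0 1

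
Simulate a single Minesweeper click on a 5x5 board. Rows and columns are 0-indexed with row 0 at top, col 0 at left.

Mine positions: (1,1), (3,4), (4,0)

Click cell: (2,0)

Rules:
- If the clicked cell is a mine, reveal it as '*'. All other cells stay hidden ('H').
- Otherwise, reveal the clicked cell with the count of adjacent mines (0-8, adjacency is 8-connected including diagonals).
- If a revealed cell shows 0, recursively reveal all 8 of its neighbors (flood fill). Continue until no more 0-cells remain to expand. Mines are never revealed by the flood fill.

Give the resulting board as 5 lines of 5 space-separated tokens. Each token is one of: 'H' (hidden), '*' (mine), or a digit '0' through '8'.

H H H H H
H H H H H
1 H H H H
H H H H H
H H H H H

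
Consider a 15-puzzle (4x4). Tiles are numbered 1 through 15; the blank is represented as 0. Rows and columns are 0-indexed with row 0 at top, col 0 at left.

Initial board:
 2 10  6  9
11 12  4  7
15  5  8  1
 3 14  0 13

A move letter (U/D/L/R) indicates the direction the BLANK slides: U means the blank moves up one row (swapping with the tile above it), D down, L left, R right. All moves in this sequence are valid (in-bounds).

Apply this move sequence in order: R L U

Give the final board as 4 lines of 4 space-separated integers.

After move 1 (R):
 2 10  6  9
11 12  4  7
15  5  8  1
 3 14 13  0

After move 2 (L):
 2 10  6  9
11 12  4  7
15  5  8  1
 3 14  0 13

After move 3 (U):
 2 10  6  9
11 12  4  7
15  5  0  1
 3 14  8 13

Answer:  2 10  6  9
11 12  4  7
15  5  0  1
 3 14  8 13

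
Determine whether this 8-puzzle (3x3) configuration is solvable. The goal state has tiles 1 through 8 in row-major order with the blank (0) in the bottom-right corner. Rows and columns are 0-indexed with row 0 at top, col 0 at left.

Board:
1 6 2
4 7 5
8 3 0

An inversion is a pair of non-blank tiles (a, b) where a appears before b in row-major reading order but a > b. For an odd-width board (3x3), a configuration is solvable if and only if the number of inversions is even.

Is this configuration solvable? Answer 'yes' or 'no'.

Inversions (pairs i<j in row-major order where tile[i] > tile[j] > 0): 9
9 is odd, so the puzzle is not solvable.

Answer: no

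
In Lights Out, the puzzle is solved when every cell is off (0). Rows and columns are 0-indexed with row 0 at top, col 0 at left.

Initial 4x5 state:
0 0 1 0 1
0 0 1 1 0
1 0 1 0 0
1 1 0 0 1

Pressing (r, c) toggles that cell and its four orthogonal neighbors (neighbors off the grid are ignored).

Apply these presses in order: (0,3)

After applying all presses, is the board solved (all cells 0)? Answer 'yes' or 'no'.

After press 1 at (0,3):
0 0 0 1 0
0 0 1 0 0
1 0 1 0 0
1 1 0 0 1

Lights still on: 7

Answer: no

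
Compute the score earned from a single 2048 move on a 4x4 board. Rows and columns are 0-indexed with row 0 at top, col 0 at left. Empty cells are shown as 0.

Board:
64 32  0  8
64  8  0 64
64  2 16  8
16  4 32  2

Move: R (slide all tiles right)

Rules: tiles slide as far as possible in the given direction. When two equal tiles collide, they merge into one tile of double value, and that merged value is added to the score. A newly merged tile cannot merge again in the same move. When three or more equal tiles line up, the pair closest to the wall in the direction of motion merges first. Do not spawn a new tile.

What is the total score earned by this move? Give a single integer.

Answer: 0

Derivation:
Slide right:
row 0: [64, 32, 0, 8] -> [0, 64, 32, 8]  score +0 (running 0)
row 1: [64, 8, 0, 64] -> [0, 64, 8, 64]  score +0 (running 0)
row 2: [64, 2, 16, 8] -> [64, 2, 16, 8]  score +0 (running 0)
row 3: [16, 4, 32, 2] -> [16, 4, 32, 2]  score +0 (running 0)
Board after move:
 0 64 32  8
 0 64  8 64
64  2 16  8
16  4 32  2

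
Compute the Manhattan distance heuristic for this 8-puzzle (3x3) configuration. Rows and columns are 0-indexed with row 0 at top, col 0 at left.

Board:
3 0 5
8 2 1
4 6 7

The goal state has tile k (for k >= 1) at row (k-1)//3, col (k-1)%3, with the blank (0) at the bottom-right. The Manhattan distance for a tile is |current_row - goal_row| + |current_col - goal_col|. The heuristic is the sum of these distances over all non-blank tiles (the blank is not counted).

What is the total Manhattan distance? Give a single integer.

Answer: 15

Derivation:
Tile 3: at (0,0), goal (0,2), distance |0-0|+|0-2| = 2
Tile 5: at (0,2), goal (1,1), distance |0-1|+|2-1| = 2
Tile 8: at (1,0), goal (2,1), distance |1-2|+|0-1| = 2
Tile 2: at (1,1), goal (0,1), distance |1-0|+|1-1| = 1
Tile 1: at (1,2), goal (0,0), distance |1-0|+|2-0| = 3
Tile 4: at (2,0), goal (1,0), distance |2-1|+|0-0| = 1
Tile 6: at (2,1), goal (1,2), distance |2-1|+|1-2| = 2
Tile 7: at (2,2), goal (2,0), distance |2-2|+|2-0| = 2
Sum: 2 + 2 + 2 + 1 + 3 + 1 + 2 + 2 = 15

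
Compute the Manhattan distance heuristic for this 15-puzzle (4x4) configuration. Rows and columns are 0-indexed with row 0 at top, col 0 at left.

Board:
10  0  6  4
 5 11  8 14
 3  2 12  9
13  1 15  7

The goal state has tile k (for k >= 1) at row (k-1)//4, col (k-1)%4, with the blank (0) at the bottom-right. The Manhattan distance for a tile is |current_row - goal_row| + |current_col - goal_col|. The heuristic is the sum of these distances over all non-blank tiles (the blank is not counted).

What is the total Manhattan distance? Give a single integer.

Tile 10: at (0,0), goal (2,1), distance |0-2|+|0-1| = 3
Tile 6: at (0,2), goal (1,1), distance |0-1|+|2-1| = 2
Tile 4: at (0,3), goal (0,3), distance |0-0|+|3-3| = 0
Tile 5: at (1,0), goal (1,0), distance |1-1|+|0-0| = 0
Tile 11: at (1,1), goal (2,2), distance |1-2|+|1-2| = 2
Tile 8: at (1,2), goal (1,3), distance |1-1|+|2-3| = 1
Tile 14: at (1,3), goal (3,1), distance |1-3|+|3-1| = 4
Tile 3: at (2,0), goal (0,2), distance |2-0|+|0-2| = 4
Tile 2: at (2,1), goal (0,1), distance |2-0|+|1-1| = 2
Tile 12: at (2,2), goal (2,3), distance |2-2|+|2-3| = 1
Tile 9: at (2,3), goal (2,0), distance |2-2|+|3-0| = 3
Tile 13: at (3,0), goal (3,0), distance |3-3|+|0-0| = 0
Tile 1: at (3,1), goal (0,0), distance |3-0|+|1-0| = 4
Tile 15: at (3,2), goal (3,2), distance |3-3|+|2-2| = 0
Tile 7: at (3,3), goal (1,2), distance |3-1|+|3-2| = 3
Sum: 3 + 2 + 0 + 0 + 2 + 1 + 4 + 4 + 2 + 1 + 3 + 0 + 4 + 0 + 3 = 29

Answer: 29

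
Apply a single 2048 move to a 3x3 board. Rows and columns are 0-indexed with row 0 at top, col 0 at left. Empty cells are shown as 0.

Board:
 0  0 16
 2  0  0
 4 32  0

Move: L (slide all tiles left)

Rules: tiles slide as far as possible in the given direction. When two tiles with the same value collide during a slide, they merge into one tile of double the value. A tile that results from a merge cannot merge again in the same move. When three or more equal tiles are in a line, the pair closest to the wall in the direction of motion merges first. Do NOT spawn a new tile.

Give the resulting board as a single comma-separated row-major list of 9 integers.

Slide left:
row 0: [0, 0, 16] -> [16, 0, 0]
row 1: [2, 0, 0] -> [2, 0, 0]
row 2: [4, 32, 0] -> [4, 32, 0]

Answer: 16, 0, 0, 2, 0, 0, 4, 32, 0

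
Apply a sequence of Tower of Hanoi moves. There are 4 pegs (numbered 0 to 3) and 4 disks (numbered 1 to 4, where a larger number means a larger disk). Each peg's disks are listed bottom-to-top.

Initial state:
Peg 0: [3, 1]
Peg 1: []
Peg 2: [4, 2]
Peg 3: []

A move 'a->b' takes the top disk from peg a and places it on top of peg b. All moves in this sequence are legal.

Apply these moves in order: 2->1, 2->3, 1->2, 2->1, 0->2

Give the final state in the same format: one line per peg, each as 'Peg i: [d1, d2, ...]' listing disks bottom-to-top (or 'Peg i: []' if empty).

After move 1 (2->1):
Peg 0: [3, 1]
Peg 1: [2]
Peg 2: [4]
Peg 3: []

After move 2 (2->3):
Peg 0: [3, 1]
Peg 1: [2]
Peg 2: []
Peg 3: [4]

After move 3 (1->2):
Peg 0: [3, 1]
Peg 1: []
Peg 2: [2]
Peg 3: [4]

After move 4 (2->1):
Peg 0: [3, 1]
Peg 1: [2]
Peg 2: []
Peg 3: [4]

After move 5 (0->2):
Peg 0: [3]
Peg 1: [2]
Peg 2: [1]
Peg 3: [4]

Answer: Peg 0: [3]
Peg 1: [2]
Peg 2: [1]
Peg 3: [4]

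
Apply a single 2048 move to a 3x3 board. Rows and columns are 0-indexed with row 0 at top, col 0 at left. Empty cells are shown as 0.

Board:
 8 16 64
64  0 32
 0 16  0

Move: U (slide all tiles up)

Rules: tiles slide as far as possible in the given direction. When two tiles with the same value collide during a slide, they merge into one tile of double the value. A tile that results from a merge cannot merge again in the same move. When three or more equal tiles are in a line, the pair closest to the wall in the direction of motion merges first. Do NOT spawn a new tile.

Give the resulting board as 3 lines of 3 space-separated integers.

Slide up:
col 0: [8, 64, 0] -> [8, 64, 0]
col 1: [16, 0, 16] -> [32, 0, 0]
col 2: [64, 32, 0] -> [64, 32, 0]

Answer:  8 32 64
64  0 32
 0  0  0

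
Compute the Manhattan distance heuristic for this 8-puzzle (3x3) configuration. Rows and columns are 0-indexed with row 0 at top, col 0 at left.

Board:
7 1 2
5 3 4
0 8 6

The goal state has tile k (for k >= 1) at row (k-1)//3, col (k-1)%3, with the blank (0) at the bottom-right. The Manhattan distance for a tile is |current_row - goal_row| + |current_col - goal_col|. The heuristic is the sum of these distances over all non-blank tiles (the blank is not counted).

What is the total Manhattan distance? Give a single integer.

Answer: 10

Derivation:
Tile 7: at (0,0), goal (2,0), distance |0-2|+|0-0| = 2
Tile 1: at (0,1), goal (0,0), distance |0-0|+|1-0| = 1
Tile 2: at (0,2), goal (0,1), distance |0-0|+|2-1| = 1
Tile 5: at (1,0), goal (1,1), distance |1-1|+|0-1| = 1
Tile 3: at (1,1), goal (0,2), distance |1-0|+|1-2| = 2
Tile 4: at (1,2), goal (1,0), distance |1-1|+|2-0| = 2
Tile 8: at (2,1), goal (2,1), distance |2-2|+|1-1| = 0
Tile 6: at (2,2), goal (1,2), distance |2-1|+|2-2| = 1
Sum: 2 + 1 + 1 + 1 + 2 + 2 + 0 + 1 = 10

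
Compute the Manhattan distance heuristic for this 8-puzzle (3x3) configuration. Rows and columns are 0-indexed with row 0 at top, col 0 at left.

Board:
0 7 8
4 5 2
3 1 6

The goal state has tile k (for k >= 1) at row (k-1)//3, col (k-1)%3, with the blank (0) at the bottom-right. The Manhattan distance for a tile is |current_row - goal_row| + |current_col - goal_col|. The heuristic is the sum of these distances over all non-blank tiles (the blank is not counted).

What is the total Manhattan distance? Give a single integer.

Tile 7: at (0,1), goal (2,0), distance |0-2|+|1-0| = 3
Tile 8: at (0,2), goal (2,1), distance |0-2|+|2-1| = 3
Tile 4: at (1,0), goal (1,0), distance |1-1|+|0-0| = 0
Tile 5: at (1,1), goal (1,1), distance |1-1|+|1-1| = 0
Tile 2: at (1,2), goal (0,1), distance |1-0|+|2-1| = 2
Tile 3: at (2,0), goal (0,2), distance |2-0|+|0-2| = 4
Tile 1: at (2,1), goal (0,0), distance |2-0|+|1-0| = 3
Tile 6: at (2,2), goal (1,2), distance |2-1|+|2-2| = 1
Sum: 3 + 3 + 0 + 0 + 2 + 4 + 3 + 1 = 16

Answer: 16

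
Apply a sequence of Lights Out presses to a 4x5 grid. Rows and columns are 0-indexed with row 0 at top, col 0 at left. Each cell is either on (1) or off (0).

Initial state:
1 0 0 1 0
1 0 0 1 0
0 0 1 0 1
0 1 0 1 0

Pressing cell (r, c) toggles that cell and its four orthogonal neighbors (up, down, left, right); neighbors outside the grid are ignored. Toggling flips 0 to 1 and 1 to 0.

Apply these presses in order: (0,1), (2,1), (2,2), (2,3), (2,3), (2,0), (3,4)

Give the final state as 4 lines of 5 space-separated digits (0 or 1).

After press 1 at (0,1):
0 1 1 1 0
1 1 0 1 0
0 0 1 0 1
0 1 0 1 0

After press 2 at (2,1):
0 1 1 1 0
1 0 0 1 0
1 1 0 0 1
0 0 0 1 0

After press 3 at (2,2):
0 1 1 1 0
1 0 1 1 0
1 0 1 1 1
0 0 1 1 0

After press 4 at (2,3):
0 1 1 1 0
1 0 1 0 0
1 0 0 0 0
0 0 1 0 0

After press 5 at (2,3):
0 1 1 1 0
1 0 1 1 0
1 0 1 1 1
0 0 1 1 0

After press 6 at (2,0):
0 1 1 1 0
0 0 1 1 0
0 1 1 1 1
1 0 1 1 0

After press 7 at (3,4):
0 1 1 1 0
0 0 1 1 0
0 1 1 1 0
1 0 1 0 1

Answer: 0 1 1 1 0
0 0 1 1 0
0 1 1 1 0
1 0 1 0 1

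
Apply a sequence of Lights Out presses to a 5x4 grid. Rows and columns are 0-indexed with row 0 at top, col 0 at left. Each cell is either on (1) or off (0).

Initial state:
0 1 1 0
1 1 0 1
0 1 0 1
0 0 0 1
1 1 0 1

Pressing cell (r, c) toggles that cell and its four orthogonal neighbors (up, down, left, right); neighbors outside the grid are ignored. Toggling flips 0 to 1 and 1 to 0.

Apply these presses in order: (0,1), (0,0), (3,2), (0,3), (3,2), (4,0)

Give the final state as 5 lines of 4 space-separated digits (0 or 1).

After press 1 at (0,1):
1 0 0 0
1 0 0 1
0 1 0 1
0 0 0 1
1 1 0 1

After press 2 at (0,0):
0 1 0 0
0 0 0 1
0 1 0 1
0 0 0 1
1 1 0 1

After press 3 at (3,2):
0 1 0 0
0 0 0 1
0 1 1 1
0 1 1 0
1 1 1 1

After press 4 at (0,3):
0 1 1 1
0 0 0 0
0 1 1 1
0 1 1 0
1 1 1 1

After press 5 at (3,2):
0 1 1 1
0 0 0 0
0 1 0 1
0 0 0 1
1 1 0 1

After press 6 at (4,0):
0 1 1 1
0 0 0 0
0 1 0 1
1 0 0 1
0 0 0 1

Answer: 0 1 1 1
0 0 0 0
0 1 0 1
1 0 0 1
0 0 0 1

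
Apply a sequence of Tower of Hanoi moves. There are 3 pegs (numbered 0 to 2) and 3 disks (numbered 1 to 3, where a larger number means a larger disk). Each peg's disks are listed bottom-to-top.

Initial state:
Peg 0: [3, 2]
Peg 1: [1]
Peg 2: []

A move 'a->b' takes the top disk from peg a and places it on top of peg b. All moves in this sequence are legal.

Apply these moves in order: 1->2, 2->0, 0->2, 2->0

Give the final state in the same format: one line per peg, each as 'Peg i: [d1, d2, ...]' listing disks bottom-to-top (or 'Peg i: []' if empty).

After move 1 (1->2):
Peg 0: [3, 2]
Peg 1: []
Peg 2: [1]

After move 2 (2->0):
Peg 0: [3, 2, 1]
Peg 1: []
Peg 2: []

After move 3 (0->2):
Peg 0: [3, 2]
Peg 1: []
Peg 2: [1]

After move 4 (2->0):
Peg 0: [3, 2, 1]
Peg 1: []
Peg 2: []

Answer: Peg 0: [3, 2, 1]
Peg 1: []
Peg 2: []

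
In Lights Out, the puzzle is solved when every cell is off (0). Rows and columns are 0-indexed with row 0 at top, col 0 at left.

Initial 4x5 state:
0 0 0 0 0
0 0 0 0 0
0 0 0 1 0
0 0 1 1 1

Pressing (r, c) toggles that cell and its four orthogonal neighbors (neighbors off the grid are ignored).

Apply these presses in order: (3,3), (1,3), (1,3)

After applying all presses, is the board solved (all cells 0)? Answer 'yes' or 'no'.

Answer: yes

Derivation:
After press 1 at (3,3):
0 0 0 0 0
0 0 0 0 0
0 0 0 0 0
0 0 0 0 0

After press 2 at (1,3):
0 0 0 1 0
0 0 1 1 1
0 0 0 1 0
0 0 0 0 0

After press 3 at (1,3):
0 0 0 0 0
0 0 0 0 0
0 0 0 0 0
0 0 0 0 0

Lights still on: 0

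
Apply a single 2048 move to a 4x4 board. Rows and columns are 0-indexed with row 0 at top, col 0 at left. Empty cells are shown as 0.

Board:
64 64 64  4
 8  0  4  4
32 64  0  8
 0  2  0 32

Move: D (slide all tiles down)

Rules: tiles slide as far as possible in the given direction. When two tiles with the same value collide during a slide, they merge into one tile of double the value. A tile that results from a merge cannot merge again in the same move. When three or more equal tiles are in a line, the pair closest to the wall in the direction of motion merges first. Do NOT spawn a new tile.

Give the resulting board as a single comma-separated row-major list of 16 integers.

Answer: 0, 0, 0, 0, 64, 0, 0, 8, 8, 128, 64, 8, 32, 2, 4, 32

Derivation:
Slide down:
col 0: [64, 8, 32, 0] -> [0, 64, 8, 32]
col 1: [64, 0, 64, 2] -> [0, 0, 128, 2]
col 2: [64, 4, 0, 0] -> [0, 0, 64, 4]
col 3: [4, 4, 8, 32] -> [0, 8, 8, 32]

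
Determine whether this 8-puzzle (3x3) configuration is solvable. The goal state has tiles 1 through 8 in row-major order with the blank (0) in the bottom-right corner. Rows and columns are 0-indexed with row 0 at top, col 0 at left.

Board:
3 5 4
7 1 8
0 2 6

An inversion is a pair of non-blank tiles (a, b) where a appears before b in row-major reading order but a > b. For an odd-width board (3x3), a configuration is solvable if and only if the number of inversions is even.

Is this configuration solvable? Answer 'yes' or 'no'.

Answer: yes

Derivation:
Inversions (pairs i<j in row-major order where tile[i] > tile[j] > 0): 12
12 is even, so the puzzle is solvable.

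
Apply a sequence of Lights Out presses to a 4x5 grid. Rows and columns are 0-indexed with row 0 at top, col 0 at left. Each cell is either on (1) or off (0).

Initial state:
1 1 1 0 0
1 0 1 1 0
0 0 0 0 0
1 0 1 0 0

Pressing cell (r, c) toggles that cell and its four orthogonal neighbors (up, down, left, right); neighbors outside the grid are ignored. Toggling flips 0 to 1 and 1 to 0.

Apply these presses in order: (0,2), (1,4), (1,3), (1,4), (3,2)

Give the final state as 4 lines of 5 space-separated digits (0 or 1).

Answer: 1 0 0 0 0
1 0 1 0 1
0 0 1 1 0
1 1 0 1 0

Derivation:
After press 1 at (0,2):
1 0 0 1 0
1 0 0 1 0
0 0 0 0 0
1 0 1 0 0

After press 2 at (1,4):
1 0 0 1 1
1 0 0 0 1
0 0 0 0 1
1 0 1 0 0

After press 3 at (1,3):
1 0 0 0 1
1 0 1 1 0
0 0 0 1 1
1 0 1 0 0

After press 4 at (1,4):
1 0 0 0 0
1 0 1 0 1
0 0 0 1 0
1 0 1 0 0

After press 5 at (3,2):
1 0 0 0 0
1 0 1 0 1
0 0 1 1 0
1 1 0 1 0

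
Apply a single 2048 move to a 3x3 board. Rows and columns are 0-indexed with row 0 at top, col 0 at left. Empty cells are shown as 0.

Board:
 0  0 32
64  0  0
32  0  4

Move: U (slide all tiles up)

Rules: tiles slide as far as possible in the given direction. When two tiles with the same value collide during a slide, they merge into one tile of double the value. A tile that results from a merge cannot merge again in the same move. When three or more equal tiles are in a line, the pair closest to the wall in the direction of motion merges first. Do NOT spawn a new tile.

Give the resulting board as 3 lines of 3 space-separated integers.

Slide up:
col 0: [0, 64, 32] -> [64, 32, 0]
col 1: [0, 0, 0] -> [0, 0, 0]
col 2: [32, 0, 4] -> [32, 4, 0]

Answer: 64  0 32
32  0  4
 0  0  0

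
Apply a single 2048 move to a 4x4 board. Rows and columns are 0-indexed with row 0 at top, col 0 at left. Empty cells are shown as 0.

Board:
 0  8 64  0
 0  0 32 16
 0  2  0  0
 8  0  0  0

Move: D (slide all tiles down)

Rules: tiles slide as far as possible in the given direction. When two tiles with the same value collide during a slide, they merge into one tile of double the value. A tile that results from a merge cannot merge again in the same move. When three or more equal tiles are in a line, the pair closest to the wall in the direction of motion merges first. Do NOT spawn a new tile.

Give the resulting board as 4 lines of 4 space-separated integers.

Slide down:
col 0: [0, 0, 0, 8] -> [0, 0, 0, 8]
col 1: [8, 0, 2, 0] -> [0, 0, 8, 2]
col 2: [64, 32, 0, 0] -> [0, 0, 64, 32]
col 3: [0, 16, 0, 0] -> [0, 0, 0, 16]

Answer:  0  0  0  0
 0  0  0  0
 0  8 64  0
 8  2 32 16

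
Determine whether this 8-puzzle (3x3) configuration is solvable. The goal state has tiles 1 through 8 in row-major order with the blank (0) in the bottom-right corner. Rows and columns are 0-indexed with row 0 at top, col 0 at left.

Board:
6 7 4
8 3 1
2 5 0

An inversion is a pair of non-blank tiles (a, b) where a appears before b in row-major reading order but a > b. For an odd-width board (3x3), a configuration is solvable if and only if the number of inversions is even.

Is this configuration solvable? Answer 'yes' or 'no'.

Answer: no

Derivation:
Inversions (pairs i<j in row-major order where tile[i] > tile[j] > 0): 19
19 is odd, so the puzzle is not solvable.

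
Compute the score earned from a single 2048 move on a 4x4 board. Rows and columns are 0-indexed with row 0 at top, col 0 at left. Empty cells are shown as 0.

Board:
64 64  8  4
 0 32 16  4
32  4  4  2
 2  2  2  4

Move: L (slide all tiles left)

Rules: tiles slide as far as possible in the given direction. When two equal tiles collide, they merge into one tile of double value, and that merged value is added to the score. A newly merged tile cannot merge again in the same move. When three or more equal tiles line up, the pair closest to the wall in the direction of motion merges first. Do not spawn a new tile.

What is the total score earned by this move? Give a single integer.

Slide left:
row 0: [64, 64, 8, 4] -> [128, 8, 4, 0]  score +128 (running 128)
row 1: [0, 32, 16, 4] -> [32, 16, 4, 0]  score +0 (running 128)
row 2: [32, 4, 4, 2] -> [32, 8, 2, 0]  score +8 (running 136)
row 3: [2, 2, 2, 4] -> [4, 2, 4, 0]  score +4 (running 140)
Board after move:
128   8   4   0
 32  16   4   0
 32   8   2   0
  4   2   4   0

Answer: 140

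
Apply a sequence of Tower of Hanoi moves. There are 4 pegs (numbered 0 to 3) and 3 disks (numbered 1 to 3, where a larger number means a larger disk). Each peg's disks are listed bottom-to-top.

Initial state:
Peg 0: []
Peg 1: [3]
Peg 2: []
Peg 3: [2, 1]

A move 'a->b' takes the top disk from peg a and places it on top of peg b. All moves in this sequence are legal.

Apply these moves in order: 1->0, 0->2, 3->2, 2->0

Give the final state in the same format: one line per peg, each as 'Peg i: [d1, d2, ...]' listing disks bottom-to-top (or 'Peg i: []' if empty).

After move 1 (1->0):
Peg 0: [3]
Peg 1: []
Peg 2: []
Peg 3: [2, 1]

After move 2 (0->2):
Peg 0: []
Peg 1: []
Peg 2: [3]
Peg 3: [2, 1]

After move 3 (3->2):
Peg 0: []
Peg 1: []
Peg 2: [3, 1]
Peg 3: [2]

After move 4 (2->0):
Peg 0: [1]
Peg 1: []
Peg 2: [3]
Peg 3: [2]

Answer: Peg 0: [1]
Peg 1: []
Peg 2: [3]
Peg 3: [2]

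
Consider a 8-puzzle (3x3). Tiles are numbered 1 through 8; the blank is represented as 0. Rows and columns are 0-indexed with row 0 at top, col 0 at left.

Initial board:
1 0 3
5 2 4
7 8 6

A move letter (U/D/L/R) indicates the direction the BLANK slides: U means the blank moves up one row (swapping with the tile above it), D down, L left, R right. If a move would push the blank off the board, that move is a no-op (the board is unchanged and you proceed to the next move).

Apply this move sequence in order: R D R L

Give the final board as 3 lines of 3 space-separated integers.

Answer: 1 3 4
5 0 2
7 8 6

Derivation:
After move 1 (R):
1 3 0
5 2 4
7 8 6

After move 2 (D):
1 3 4
5 2 0
7 8 6

After move 3 (R):
1 3 4
5 2 0
7 8 6

After move 4 (L):
1 3 4
5 0 2
7 8 6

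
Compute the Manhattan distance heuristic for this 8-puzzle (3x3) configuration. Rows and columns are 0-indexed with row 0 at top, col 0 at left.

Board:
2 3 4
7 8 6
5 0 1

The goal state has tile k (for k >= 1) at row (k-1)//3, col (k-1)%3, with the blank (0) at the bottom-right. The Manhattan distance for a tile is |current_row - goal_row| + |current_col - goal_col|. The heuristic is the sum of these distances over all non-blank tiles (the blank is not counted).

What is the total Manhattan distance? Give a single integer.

Answer: 13

Derivation:
Tile 2: (0,0)->(0,1) = 1
Tile 3: (0,1)->(0,2) = 1
Tile 4: (0,2)->(1,0) = 3
Tile 7: (1,0)->(2,0) = 1
Tile 8: (1,1)->(2,1) = 1
Tile 6: (1,2)->(1,2) = 0
Tile 5: (2,0)->(1,1) = 2
Tile 1: (2,2)->(0,0) = 4
Sum: 1 + 1 + 3 + 1 + 1 + 0 + 2 + 4 = 13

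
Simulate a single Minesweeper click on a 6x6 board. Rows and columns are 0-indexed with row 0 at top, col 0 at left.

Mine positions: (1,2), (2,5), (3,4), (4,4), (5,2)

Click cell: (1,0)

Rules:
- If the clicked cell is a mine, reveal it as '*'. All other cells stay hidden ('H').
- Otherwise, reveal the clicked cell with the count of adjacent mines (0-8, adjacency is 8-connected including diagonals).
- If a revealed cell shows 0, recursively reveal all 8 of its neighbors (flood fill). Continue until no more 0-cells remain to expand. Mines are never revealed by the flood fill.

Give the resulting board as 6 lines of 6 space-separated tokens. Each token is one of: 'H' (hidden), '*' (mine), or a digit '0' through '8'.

0 1 H H H H
0 1 H H H H
0 1 1 2 H H
0 0 0 2 H H
0 1 1 3 H H
0 1 H H H H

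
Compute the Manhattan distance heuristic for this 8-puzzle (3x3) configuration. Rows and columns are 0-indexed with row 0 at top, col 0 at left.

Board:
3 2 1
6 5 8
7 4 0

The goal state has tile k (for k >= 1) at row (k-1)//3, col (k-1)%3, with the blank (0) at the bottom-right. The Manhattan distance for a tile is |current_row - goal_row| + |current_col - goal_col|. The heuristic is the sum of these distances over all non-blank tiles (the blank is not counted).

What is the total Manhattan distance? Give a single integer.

Tile 3: at (0,0), goal (0,2), distance |0-0|+|0-2| = 2
Tile 2: at (0,1), goal (0,1), distance |0-0|+|1-1| = 0
Tile 1: at (0,2), goal (0,0), distance |0-0|+|2-0| = 2
Tile 6: at (1,0), goal (1,2), distance |1-1|+|0-2| = 2
Tile 5: at (1,1), goal (1,1), distance |1-1|+|1-1| = 0
Tile 8: at (1,2), goal (2,1), distance |1-2|+|2-1| = 2
Tile 7: at (2,0), goal (2,0), distance |2-2|+|0-0| = 0
Tile 4: at (2,1), goal (1,0), distance |2-1|+|1-0| = 2
Sum: 2 + 0 + 2 + 2 + 0 + 2 + 0 + 2 = 10

Answer: 10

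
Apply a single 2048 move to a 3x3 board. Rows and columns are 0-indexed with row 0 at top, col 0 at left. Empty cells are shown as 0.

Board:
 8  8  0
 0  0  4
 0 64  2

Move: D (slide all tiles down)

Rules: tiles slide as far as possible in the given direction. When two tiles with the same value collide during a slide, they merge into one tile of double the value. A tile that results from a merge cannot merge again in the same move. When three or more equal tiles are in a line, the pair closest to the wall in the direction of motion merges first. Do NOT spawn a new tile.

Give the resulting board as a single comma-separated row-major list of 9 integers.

Slide down:
col 0: [8, 0, 0] -> [0, 0, 8]
col 1: [8, 0, 64] -> [0, 8, 64]
col 2: [0, 4, 2] -> [0, 4, 2]

Answer: 0, 0, 0, 0, 8, 4, 8, 64, 2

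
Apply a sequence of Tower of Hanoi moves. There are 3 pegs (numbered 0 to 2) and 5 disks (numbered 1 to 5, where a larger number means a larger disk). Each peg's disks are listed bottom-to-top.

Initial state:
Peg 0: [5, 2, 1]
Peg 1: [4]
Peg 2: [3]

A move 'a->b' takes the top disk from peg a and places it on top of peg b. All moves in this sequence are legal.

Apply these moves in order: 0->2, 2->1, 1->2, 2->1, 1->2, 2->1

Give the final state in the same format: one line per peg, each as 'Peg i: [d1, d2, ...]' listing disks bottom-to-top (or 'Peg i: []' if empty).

Answer: Peg 0: [5, 2]
Peg 1: [4, 1]
Peg 2: [3]

Derivation:
After move 1 (0->2):
Peg 0: [5, 2]
Peg 1: [4]
Peg 2: [3, 1]

After move 2 (2->1):
Peg 0: [5, 2]
Peg 1: [4, 1]
Peg 2: [3]

After move 3 (1->2):
Peg 0: [5, 2]
Peg 1: [4]
Peg 2: [3, 1]

After move 4 (2->1):
Peg 0: [5, 2]
Peg 1: [4, 1]
Peg 2: [3]

After move 5 (1->2):
Peg 0: [5, 2]
Peg 1: [4]
Peg 2: [3, 1]

After move 6 (2->1):
Peg 0: [5, 2]
Peg 1: [4, 1]
Peg 2: [3]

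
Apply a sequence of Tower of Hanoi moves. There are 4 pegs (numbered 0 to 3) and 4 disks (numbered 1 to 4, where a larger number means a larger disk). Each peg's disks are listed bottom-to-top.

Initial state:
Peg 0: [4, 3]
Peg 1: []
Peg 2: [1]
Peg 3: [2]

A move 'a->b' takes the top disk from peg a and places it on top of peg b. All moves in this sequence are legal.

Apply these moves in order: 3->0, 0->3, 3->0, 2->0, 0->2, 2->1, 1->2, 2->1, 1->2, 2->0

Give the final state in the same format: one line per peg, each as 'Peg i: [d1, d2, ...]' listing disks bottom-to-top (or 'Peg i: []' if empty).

Answer: Peg 0: [4, 3, 2, 1]
Peg 1: []
Peg 2: []
Peg 3: []

Derivation:
After move 1 (3->0):
Peg 0: [4, 3, 2]
Peg 1: []
Peg 2: [1]
Peg 3: []

After move 2 (0->3):
Peg 0: [4, 3]
Peg 1: []
Peg 2: [1]
Peg 3: [2]

After move 3 (3->0):
Peg 0: [4, 3, 2]
Peg 1: []
Peg 2: [1]
Peg 3: []

After move 4 (2->0):
Peg 0: [4, 3, 2, 1]
Peg 1: []
Peg 2: []
Peg 3: []

After move 5 (0->2):
Peg 0: [4, 3, 2]
Peg 1: []
Peg 2: [1]
Peg 3: []

After move 6 (2->1):
Peg 0: [4, 3, 2]
Peg 1: [1]
Peg 2: []
Peg 3: []

After move 7 (1->2):
Peg 0: [4, 3, 2]
Peg 1: []
Peg 2: [1]
Peg 3: []

After move 8 (2->1):
Peg 0: [4, 3, 2]
Peg 1: [1]
Peg 2: []
Peg 3: []

After move 9 (1->2):
Peg 0: [4, 3, 2]
Peg 1: []
Peg 2: [1]
Peg 3: []

After move 10 (2->0):
Peg 0: [4, 3, 2, 1]
Peg 1: []
Peg 2: []
Peg 3: []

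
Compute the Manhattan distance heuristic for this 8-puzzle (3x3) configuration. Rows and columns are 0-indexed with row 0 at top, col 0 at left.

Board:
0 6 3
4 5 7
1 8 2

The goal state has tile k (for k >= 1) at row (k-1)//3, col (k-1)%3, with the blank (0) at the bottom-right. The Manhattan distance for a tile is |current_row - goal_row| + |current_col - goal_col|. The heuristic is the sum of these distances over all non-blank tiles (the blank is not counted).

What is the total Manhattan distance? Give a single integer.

Tile 6: at (0,1), goal (1,2), distance |0-1|+|1-2| = 2
Tile 3: at (0,2), goal (0,2), distance |0-0|+|2-2| = 0
Tile 4: at (1,0), goal (1,0), distance |1-1|+|0-0| = 0
Tile 5: at (1,1), goal (1,1), distance |1-1|+|1-1| = 0
Tile 7: at (1,2), goal (2,0), distance |1-2|+|2-0| = 3
Tile 1: at (2,0), goal (0,0), distance |2-0|+|0-0| = 2
Tile 8: at (2,1), goal (2,1), distance |2-2|+|1-1| = 0
Tile 2: at (2,2), goal (0,1), distance |2-0|+|2-1| = 3
Sum: 2 + 0 + 0 + 0 + 3 + 2 + 0 + 3 = 10

Answer: 10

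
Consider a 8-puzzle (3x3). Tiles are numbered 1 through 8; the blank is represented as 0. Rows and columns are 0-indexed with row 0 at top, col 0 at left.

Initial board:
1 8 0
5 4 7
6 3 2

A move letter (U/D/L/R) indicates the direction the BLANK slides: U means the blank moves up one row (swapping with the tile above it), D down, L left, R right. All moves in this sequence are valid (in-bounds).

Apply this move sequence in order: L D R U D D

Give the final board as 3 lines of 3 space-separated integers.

Answer: 1 4 8
5 7 2
6 3 0

Derivation:
After move 1 (L):
1 0 8
5 4 7
6 3 2

After move 2 (D):
1 4 8
5 0 7
6 3 2

After move 3 (R):
1 4 8
5 7 0
6 3 2

After move 4 (U):
1 4 0
5 7 8
6 3 2

After move 5 (D):
1 4 8
5 7 0
6 3 2

After move 6 (D):
1 4 8
5 7 2
6 3 0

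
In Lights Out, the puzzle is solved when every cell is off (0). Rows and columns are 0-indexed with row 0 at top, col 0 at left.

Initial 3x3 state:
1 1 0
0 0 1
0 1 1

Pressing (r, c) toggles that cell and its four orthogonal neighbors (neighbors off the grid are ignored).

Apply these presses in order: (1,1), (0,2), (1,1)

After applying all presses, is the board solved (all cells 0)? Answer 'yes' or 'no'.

After press 1 at (1,1):
1 0 0
1 1 0
0 0 1

After press 2 at (0,2):
1 1 1
1 1 1
0 0 1

After press 3 at (1,1):
1 0 1
0 0 0
0 1 1

Lights still on: 4

Answer: no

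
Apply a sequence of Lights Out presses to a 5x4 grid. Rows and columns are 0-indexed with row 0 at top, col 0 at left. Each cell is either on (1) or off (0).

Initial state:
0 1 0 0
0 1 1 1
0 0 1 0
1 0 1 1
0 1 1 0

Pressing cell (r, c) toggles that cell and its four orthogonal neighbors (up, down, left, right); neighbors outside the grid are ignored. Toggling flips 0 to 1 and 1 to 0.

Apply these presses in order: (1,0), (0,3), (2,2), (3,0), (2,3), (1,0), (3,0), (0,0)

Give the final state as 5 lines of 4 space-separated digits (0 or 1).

After press 1 at (1,0):
1 1 0 0
1 0 1 1
1 0 1 0
1 0 1 1
0 1 1 0

After press 2 at (0,3):
1 1 1 1
1 0 1 0
1 0 1 0
1 0 1 1
0 1 1 0

After press 3 at (2,2):
1 1 1 1
1 0 0 0
1 1 0 1
1 0 0 1
0 1 1 0

After press 4 at (3,0):
1 1 1 1
1 0 0 0
0 1 0 1
0 1 0 1
1 1 1 0

After press 5 at (2,3):
1 1 1 1
1 0 0 1
0 1 1 0
0 1 0 0
1 1 1 0

After press 6 at (1,0):
0 1 1 1
0 1 0 1
1 1 1 0
0 1 0 0
1 1 1 0

After press 7 at (3,0):
0 1 1 1
0 1 0 1
0 1 1 0
1 0 0 0
0 1 1 0

After press 8 at (0,0):
1 0 1 1
1 1 0 1
0 1 1 0
1 0 0 0
0 1 1 0

Answer: 1 0 1 1
1 1 0 1
0 1 1 0
1 0 0 0
0 1 1 0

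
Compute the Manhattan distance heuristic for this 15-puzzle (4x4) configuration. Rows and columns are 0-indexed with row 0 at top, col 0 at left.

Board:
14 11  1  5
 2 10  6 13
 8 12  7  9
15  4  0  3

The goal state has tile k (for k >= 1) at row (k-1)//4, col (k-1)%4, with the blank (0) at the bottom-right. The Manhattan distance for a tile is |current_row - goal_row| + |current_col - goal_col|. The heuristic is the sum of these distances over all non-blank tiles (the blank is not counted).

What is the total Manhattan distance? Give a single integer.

Answer: 43

Derivation:
Tile 14: at (0,0), goal (3,1), distance |0-3|+|0-1| = 4
Tile 11: at (0,1), goal (2,2), distance |0-2|+|1-2| = 3
Tile 1: at (0,2), goal (0,0), distance |0-0|+|2-0| = 2
Tile 5: at (0,3), goal (1,0), distance |0-1|+|3-0| = 4
Tile 2: at (1,0), goal (0,1), distance |1-0|+|0-1| = 2
Tile 10: at (1,1), goal (2,1), distance |1-2|+|1-1| = 1
Tile 6: at (1,2), goal (1,1), distance |1-1|+|2-1| = 1
Tile 13: at (1,3), goal (3,0), distance |1-3|+|3-0| = 5
Tile 8: at (2,0), goal (1,3), distance |2-1|+|0-3| = 4
Tile 12: at (2,1), goal (2,3), distance |2-2|+|1-3| = 2
Tile 7: at (2,2), goal (1,2), distance |2-1|+|2-2| = 1
Tile 9: at (2,3), goal (2,0), distance |2-2|+|3-0| = 3
Tile 15: at (3,0), goal (3,2), distance |3-3|+|0-2| = 2
Tile 4: at (3,1), goal (0,3), distance |3-0|+|1-3| = 5
Tile 3: at (3,3), goal (0,2), distance |3-0|+|3-2| = 4
Sum: 4 + 3 + 2 + 4 + 2 + 1 + 1 + 5 + 4 + 2 + 1 + 3 + 2 + 5 + 4 = 43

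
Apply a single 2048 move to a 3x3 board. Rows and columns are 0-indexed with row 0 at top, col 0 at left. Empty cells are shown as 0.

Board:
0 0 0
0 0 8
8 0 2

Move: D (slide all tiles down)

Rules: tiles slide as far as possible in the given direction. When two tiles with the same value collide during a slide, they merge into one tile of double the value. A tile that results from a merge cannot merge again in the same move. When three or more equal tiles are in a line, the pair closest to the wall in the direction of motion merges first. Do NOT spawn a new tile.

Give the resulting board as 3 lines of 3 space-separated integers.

Slide down:
col 0: [0, 0, 8] -> [0, 0, 8]
col 1: [0, 0, 0] -> [0, 0, 0]
col 2: [0, 8, 2] -> [0, 8, 2]

Answer: 0 0 0
0 0 8
8 0 2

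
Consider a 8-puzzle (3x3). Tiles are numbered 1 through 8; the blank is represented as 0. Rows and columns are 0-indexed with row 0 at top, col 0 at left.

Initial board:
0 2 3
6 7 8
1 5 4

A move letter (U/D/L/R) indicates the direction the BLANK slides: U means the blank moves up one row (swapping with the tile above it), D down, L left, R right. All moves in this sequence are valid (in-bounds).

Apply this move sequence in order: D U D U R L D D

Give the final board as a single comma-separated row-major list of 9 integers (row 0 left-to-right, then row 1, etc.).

Answer: 6, 2, 3, 1, 7, 8, 0, 5, 4

Derivation:
After move 1 (D):
6 2 3
0 7 8
1 5 4

After move 2 (U):
0 2 3
6 7 8
1 5 4

After move 3 (D):
6 2 3
0 7 8
1 5 4

After move 4 (U):
0 2 3
6 7 8
1 5 4

After move 5 (R):
2 0 3
6 7 8
1 5 4

After move 6 (L):
0 2 3
6 7 8
1 5 4

After move 7 (D):
6 2 3
0 7 8
1 5 4

After move 8 (D):
6 2 3
1 7 8
0 5 4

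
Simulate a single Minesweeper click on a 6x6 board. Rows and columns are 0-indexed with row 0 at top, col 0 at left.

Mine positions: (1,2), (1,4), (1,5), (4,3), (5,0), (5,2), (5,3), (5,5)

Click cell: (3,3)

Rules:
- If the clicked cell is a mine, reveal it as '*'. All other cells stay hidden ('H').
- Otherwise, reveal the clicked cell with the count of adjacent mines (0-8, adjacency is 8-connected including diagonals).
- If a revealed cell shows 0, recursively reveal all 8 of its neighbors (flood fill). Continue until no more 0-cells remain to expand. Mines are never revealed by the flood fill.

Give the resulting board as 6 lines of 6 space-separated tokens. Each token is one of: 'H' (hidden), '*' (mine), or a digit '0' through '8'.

H H H H H H
H H H H H H
H H H H H H
H H H 1 H H
H H H H H H
H H H H H H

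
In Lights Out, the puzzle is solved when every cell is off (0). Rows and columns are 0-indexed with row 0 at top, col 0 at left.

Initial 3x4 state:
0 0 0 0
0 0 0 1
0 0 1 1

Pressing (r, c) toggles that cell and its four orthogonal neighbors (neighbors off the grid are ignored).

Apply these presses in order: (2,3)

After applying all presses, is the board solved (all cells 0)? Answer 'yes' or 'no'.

After press 1 at (2,3):
0 0 0 0
0 0 0 0
0 0 0 0

Lights still on: 0

Answer: yes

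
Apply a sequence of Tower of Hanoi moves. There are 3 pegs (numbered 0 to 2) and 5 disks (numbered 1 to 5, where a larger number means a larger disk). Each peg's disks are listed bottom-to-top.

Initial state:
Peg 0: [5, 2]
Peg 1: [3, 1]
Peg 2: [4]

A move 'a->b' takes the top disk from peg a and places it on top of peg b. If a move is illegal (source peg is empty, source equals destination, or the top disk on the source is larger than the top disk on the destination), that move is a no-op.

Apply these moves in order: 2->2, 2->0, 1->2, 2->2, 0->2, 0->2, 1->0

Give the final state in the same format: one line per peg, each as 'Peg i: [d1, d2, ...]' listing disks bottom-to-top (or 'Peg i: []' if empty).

Answer: Peg 0: [5, 2]
Peg 1: [3]
Peg 2: [4, 1]

Derivation:
After move 1 (2->2):
Peg 0: [5, 2]
Peg 1: [3, 1]
Peg 2: [4]

After move 2 (2->0):
Peg 0: [5, 2]
Peg 1: [3, 1]
Peg 2: [4]

After move 3 (1->2):
Peg 0: [5, 2]
Peg 1: [3]
Peg 2: [4, 1]

After move 4 (2->2):
Peg 0: [5, 2]
Peg 1: [3]
Peg 2: [4, 1]

After move 5 (0->2):
Peg 0: [5, 2]
Peg 1: [3]
Peg 2: [4, 1]

After move 6 (0->2):
Peg 0: [5, 2]
Peg 1: [3]
Peg 2: [4, 1]

After move 7 (1->0):
Peg 0: [5, 2]
Peg 1: [3]
Peg 2: [4, 1]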